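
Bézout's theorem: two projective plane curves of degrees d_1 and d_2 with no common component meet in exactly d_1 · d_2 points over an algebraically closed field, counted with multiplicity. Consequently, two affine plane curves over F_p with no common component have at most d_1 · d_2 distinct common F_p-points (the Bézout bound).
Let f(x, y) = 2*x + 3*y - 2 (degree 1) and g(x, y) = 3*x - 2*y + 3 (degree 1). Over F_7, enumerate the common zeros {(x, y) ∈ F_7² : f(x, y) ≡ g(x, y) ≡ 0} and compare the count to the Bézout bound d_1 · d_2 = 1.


Common zeros: {(5, 2)}; count = 1; Bézout bound = 1.

deg(f) = 1, deg(g) = 1, so Bézout bound = 1.
Scan x ∈ F_7. For each x, list the y ∈ F_7 with f(x, y) ≡ 0 and those with g(x, y) ≡ 0 (mod 7); the common zeros in that column are the intersection.
  x = 0: f ≡ 0 at y ∈ {3}; g ≡ 0 at y ∈ {5}; common: ∅.
  x = 1: f ≡ 0 at y ∈ {0}; g ≡ 0 at y ∈ {3}; common: ∅.
  x = 2: f ≡ 0 at y ∈ {4}; g ≡ 0 at y ∈ {1}; common: ∅.
  x = 3: f ≡ 0 at y ∈ {1}; g ≡ 0 at y ∈ {6}; common: ∅.
  x = 4: f ≡ 0 at y ∈ {5}; g ≡ 0 at y ∈ {4}; common: ∅.
  x = 5: f ≡ 0 at y ∈ {2}; g ≡ 0 at y ∈ {2}; common: {2}.
  x = 6: f ≡ 0 at y ∈ {6}; g ≡ 0 at y ∈ {0}; common: ∅.
Collecting: common zeros = {(5, 2)}, so the count is 1.
Comparison with the Bézout bound: 1 ≤ 1 = deg(f)·deg(g), as expected for curves with no common component (the bound is attained).


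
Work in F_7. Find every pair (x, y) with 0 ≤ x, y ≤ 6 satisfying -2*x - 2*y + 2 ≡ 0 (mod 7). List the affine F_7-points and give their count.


Affine F_7-points: {(0, 1), (1, 0), (2, 6), (3, 5), (4, 4), (5, 3), (6, 2)}; count = 7.

For each of the 49 pairs (x, y) ∈ F_7², evaluate f(x, y) mod 7. Record the zeros.
  x = 0: [0↦2, 1↦0, 2↦5, 3↦3, 4↦1, 5↦6, 6↦4]  zeros at y ∈ {1}
  x = 1: [0↦0, 1↦5, 2↦3, 3↦1, 4↦6, 5↦4, 6↦2]  zeros at y ∈ {0}
  x = 2: [0↦5, 1↦3, 2↦1, 3↦6, 4↦4, 5↦2, 6↦0]  zeros at y ∈ {6}
  x = 3: [0↦3, 1↦1, 2↦6, 3↦4, 4↦2, 5↦0, 6↦5]  zeros at y ∈ {5}
  x = 4: [0↦1, 1↦6, 2↦4, 3↦2, 4↦0, 5↦5, 6↦3]  zeros at y ∈ {4}
  x = 5: [0↦6, 1↦4, 2↦2, 3↦0, 4↦5, 5↦3, 6↦1]  zeros at y ∈ {3}
  x = 6: [0↦4, 1↦2, 2↦0, 3↦5, 4↦3, 5↦1, 6↦6]  zeros at y ∈ {2}
Collecting zeros: affine points = {(0, 1), (1, 0), (2, 6), (3, 5), (4, 4), (5, 3), (6, 2)}.
Total count |C(F_7)_aff| = 7.


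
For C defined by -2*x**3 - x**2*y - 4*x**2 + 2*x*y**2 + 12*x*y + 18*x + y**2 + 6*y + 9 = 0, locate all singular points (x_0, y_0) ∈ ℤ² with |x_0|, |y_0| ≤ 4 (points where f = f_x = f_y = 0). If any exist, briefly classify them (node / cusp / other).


Singular points: {(0, -3)}; classification: node.

Compute partial derivatives:
  f_x = -6*x**2 - 2*x*y - 8*x + 2*y**2 + 12*y + 18.
  f_y = -x**2 + 4*x*y + 12*x + 2*y + 6.
Scan x_0 ∈ {−4, ..., 4}. For each x_0, f_y(x_0, y) is a polynomial in y; find its integer roots y ∈ {−4, ..., 4}, then test f_x and f at those candidates.
  x = -4: f_y(-4, y) = -14*y - 58; no integer root y with |y| ≤ 4.
  x = -3: f_y(-3, y) = -10*y - 39; no integer root y with |y| ≤ 4.
  x = -2: f_y(-2, y) = -6*y - 22; no integer root y with |y| ≤ 4.
  x = -1: f_y(-1, y) = -2*y - 7; no integer root y with |y| ≤ 4.
  x = 0: f_y(0, y) = 2*y + 6; vanishes at y ∈ {-3}. (0, -3): f_x = 0, f = 0 — SINGULAR.
  x = 1: f_y(1, y) = 6*y + 17; no integer root y with |y| ≤ 4.
  x = 2: f_y(2, y) = 10*y + 26; no integer root y with |y| ≤ 4.
  x = 3: f_y(3, y) = 14*y + 33; no integer root y with |y| ≤ 4.
  x = 4: f_y(4, y) = 18*y + 38; no integer root y with |y| ≤ 4.
Only singular point on the grid: (0, -3).
Classify: substitute x = 0 + u, y = -3 + v and expand: f = -2*u**3 - u**2*v - u**2 + 2*u*v**2 + v**2.
No constant or linear terms (consistent with a singular point). Quadratic part: -u**2 + v**2. Cubic part: -2*u**3 - u**2*v + 2*u*v**2.
The quadratic part v**2 - u**2 = (v − u)(v + u) splits into two distinct linear factors, so there are two distinct tangent lines y − -3 = ±(x − 0) — this is a node (ordinary double point).
Classification: node.


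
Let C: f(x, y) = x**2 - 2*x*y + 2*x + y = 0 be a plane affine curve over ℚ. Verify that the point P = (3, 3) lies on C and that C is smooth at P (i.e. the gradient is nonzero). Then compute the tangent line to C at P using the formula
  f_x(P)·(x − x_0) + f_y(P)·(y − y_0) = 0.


Tangent line at P: 2*x - 5*y + 9 = 0.

Step 1: f(3, 3) = 0, so P lies on C.
Step 2: partial derivatives
  f_x(x, y) = 2*x - 2*y + 2, f_y(x, y) = 1 - 2*x.
  f_x(P) = 2, f_y(P) = -5 (gradient nonzero, so P is smooth).
Step 3: tangent line at P: 2·(x − 3) + -5·(y − 3) = 0.
Expanding: 2*x - 5*y + 9 = 0.


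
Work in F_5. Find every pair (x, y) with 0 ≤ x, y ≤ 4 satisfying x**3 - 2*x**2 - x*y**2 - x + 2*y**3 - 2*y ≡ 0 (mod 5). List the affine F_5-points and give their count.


Affine F_5-points: {(0, 0), (0, 1), (0, 4), (4, 3)}; count = 4.

For each of the 25 pairs (x, y) ∈ F_5², evaluate f(x, y) mod 5. Record the zeros.
  x = 0: [0↦0, 1↦0, 2↦2, 3↦3, 4↦0]  zeros at y ∈ {0, 1, 4}
  x = 1: [0↦3, 1↦2, 2↦1, 3↦2, 4↦2]  zeros at y ∈ ∅
  x = 2: [0↦3, 1↦1, 2↦2, 3↦3, 4↦1]  zeros at y ∈ ∅
  x = 3: [0↦1, 1↦3, 2↦1, 3↦2, 4↦3]  zeros at y ∈ ∅
  x = 4: [0↦3, 1↦4, 2↦4, 3↦0, 4↦4]  zeros at y ∈ {3}
Collecting zeros: affine points = {(0, 0), (0, 1), (0, 4), (4, 3)}.
Total count |C(F_5)_aff| = 4.


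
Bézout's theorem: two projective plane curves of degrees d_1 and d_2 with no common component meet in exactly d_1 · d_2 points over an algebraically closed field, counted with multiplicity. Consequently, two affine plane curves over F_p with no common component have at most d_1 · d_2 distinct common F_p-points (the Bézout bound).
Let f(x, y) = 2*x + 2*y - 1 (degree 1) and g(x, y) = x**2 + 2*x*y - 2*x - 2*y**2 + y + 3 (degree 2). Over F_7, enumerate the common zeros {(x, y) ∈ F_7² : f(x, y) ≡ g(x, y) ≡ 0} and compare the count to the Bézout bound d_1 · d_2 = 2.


Common zeros: {(1, 3), (6, 5)}; count = 2; Bézout bound = 2.

deg(f) = 1, deg(g) = 2, so Bézout bound = 2.
Scan x ∈ F_7. For each x, list the y ∈ F_7 with f(x, y) ≡ 0 and those with g(x, y) ≡ 0 (mod 7); the common zeros in that column are the intersection.
  x = 0: f ≡ 0 at y ∈ {4}; g ≡ 0 at y ∈ {5, 6}; common: ∅.
  x = 1: f ≡ 0 at y ∈ {3}; g ≡ 0 at y ∈ {2, 3}; common: {3}.
  x = 2: f ≡ 0 at y ∈ {2}; g ≡ 0 at y ∈ {3}; common: ∅.
  x = 3: f ≡ 0 at y ∈ {1}; g ≡ 0 at y ∈ ∅; common: ∅.
  x = 4: f ≡ 0 at y ∈ {0}; g ≡ 0 at y ∈ {2, 6}; common: ∅.
  x = 5: f ≡ 0 at y ∈ {6}; g ≡ 0 at y ∈ ∅; common: ∅.
  x = 6: f ≡ 0 at y ∈ {5}; g ≡ 0 at y ∈ {5}; common: {5}.
Collecting: common zeros = {(1, 3), (6, 5)}, so the count is 2.
Comparison with the Bézout bound: 2 ≤ 2 = deg(f)·deg(g), as expected for curves with no common component (the bound is attained).


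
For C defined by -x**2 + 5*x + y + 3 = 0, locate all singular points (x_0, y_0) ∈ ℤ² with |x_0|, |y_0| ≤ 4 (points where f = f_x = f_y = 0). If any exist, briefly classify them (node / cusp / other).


No singular points in the scanned grid; C is smooth there.

Compute partial derivatives:
  f_x = 5 - 2*x.
  f_y = 1.
f_y = 1 is a nonzero constant, so f_y never vanishes: no point (x, y) can satisfy f = f_x = f_y = 0. In particular no (x, y) ∈ {−4, ..., 4}² is singular; the curve is smooth.


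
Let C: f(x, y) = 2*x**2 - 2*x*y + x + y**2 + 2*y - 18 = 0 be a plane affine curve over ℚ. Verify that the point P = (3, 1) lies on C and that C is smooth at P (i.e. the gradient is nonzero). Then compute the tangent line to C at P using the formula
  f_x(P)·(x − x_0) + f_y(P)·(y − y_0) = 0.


Tangent line at P: 11*x - 2*y - 31 = 0.

Step 1: f(3, 1) = 0, so P lies on C.
Step 2: partial derivatives
  f_x(x, y) = 4*x - 2*y + 1, f_y(x, y) = -2*x + 2*y + 2.
  f_x(P) = 11, f_y(P) = -2 (gradient nonzero, so P is smooth).
Step 3: tangent line at P: 11·(x − 3) + -2·(y − 1) = 0.
Expanding: 11*x - 2*y - 31 = 0.


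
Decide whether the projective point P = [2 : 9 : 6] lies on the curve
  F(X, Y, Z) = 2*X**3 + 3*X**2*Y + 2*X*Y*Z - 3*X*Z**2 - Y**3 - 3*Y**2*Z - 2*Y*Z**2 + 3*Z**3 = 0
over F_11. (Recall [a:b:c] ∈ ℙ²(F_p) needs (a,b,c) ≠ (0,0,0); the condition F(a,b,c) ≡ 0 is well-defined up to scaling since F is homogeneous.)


F(2,9,6) ≡ 5 (mod 11); P is NOT on the curve.

Evaluate F(2, 9, 6) term-by-term (mod 11).
  2*X**3 ↦ 2·8·1·1 = 16
  3*X**2*Y ↦ 3·4·9·1 = 108
  2*X*Y*Z ↦ 2·2·9·6 = 216
  -3*X*Z**2 ↦ -3·2·1·36 = -216
  -Y**3 ↦ -1·1·729·1 = -729
  -3*Y**2*Z ↦ -3·1·81·6 = -1458
  -2*Y*Z**2 ↦ -2·1·9·36 = -648
  3*Z**3 ↦ 3·1·1·216 = 648
Sum: F(2, 9, 6) = (16) + (108) + (216) + (-216) + (-729) + (-1458) + (-648) + (648) = -2063.
Reducing mod 11: -2063 ≡ 5 (mod 11).
Since F(a, b, c) ≡ 5 ≠ 0 (mod 11), P does NOT lie on the curve.


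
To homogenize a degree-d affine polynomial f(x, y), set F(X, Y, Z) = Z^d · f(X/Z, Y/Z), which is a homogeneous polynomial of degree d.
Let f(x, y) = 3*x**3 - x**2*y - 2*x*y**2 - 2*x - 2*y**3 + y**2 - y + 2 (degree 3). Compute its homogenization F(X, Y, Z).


F(X, Y, Z) = 3*X**3 - X**2*Y - 2*X*Y**2 - 2*X*Z**2 - 2*Y**3 + Y**2*Z - Y*Z**2 + 2*Z**3

deg(f) = 3.
Substitute x = X/Z, y = Y/Z into f, then multiply by Z^3.
  monomial 3·x^3·y^0 ↦ 3·X^3·Y^0·Z^0.
  monomial -1·x^2·y^1 ↦ -1·X^2·Y^1·Z^0.
  monomial -2·x^1·y^2 ↦ -2·X^1·Y^2·Z^0.
  monomial -2·x^1·y^0 ↦ -2·X^1·Y^0·Z^2.
  monomial -2·x^0·y^3 ↦ -2·X^0·Y^3·Z^0.
  monomial 1·x^0·y^2 ↦ 1·X^0·Y^2·Z^1.
  monomial -1·x^0·y^1 ↦ -1·X^0·Y^1·Z^2.
  monomial 2·x^0·y^0 ↦ 2·X^0·Y^0·Z^3.
Collecting: F(X, Y, Z) = 3*X**3 - X**2*Y - 2*X*Y**2 - 2*X*Z**2 - 2*Y**3 + Y**2*Z - Y*Z**2 + 2*Z**3.


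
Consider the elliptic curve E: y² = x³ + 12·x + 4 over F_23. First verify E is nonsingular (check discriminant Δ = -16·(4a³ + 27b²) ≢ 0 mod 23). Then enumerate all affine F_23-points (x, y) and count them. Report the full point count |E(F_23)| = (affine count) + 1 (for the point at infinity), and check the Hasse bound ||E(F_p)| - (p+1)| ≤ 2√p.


Affine points = {(0, 2), (0, 21), (2, 6), (2, 17), (4, 1), (4, 22), (6, 4), (6, 19), (9, 6), (9, 17), (11, 8), (11, 15), (12, 6), (12, 17), (14, 8), (14, 15), (18, 7), (18, 16), (21, 8), (21, 15)}; affine count = 20; |E(F_23)| = 21.

Discriminant check: Δ ∝ 4a³ + 27b² = 4·12³ + 27·4² = 4·1728 + 27·16 ≡ 7 (mod 23). Nonzero ⇒ E is nonsingular.
For each x ∈ F_23, compute rhs = x³ + 12·x + 4 mod 23, then count y ∈ F_23 with y² ≡ rhs.
  x = 0: rhs = 4, matching y values: 2, 21 (2 points).
  x = 1: rhs = 17, matching y values: none (0 points).
  x = 2: rhs = 13, matching y values: 6, 17 (2 points).
  x = 3: rhs = 21, matching y values: none (0 points).
  x = 4: rhs = 1, matching y values: 1, 22 (2 points).
  x = 5: rhs = 5, matching y values: none (0 points).
  x = 6: rhs = 16, matching y values: 4, 19 (2 points).
  x = 7: rhs = 17, matching y values: none (0 points).
  x = 8: rhs = 14, matching y values: none (0 points).
  x = 9: rhs = 13, matching y values: 6, 17 (2 points).
  x = 10: rhs = 20, matching y values: none (0 points).
  x = 11: rhs = 18, matching y values: 8, 15 (2 points).
  x = 12: rhs = 13, matching y values: 6, 17 (2 points).
  x = 13: rhs = 11, matching y values: none (0 points).
  x = 14: rhs = 18, matching y values: 8, 15 (2 points).
  x = 15: rhs = 17, matching y values: none (0 points).
  x = 16: rhs = 14, matching y values: none (0 points).
  x = 17: rhs = 15, matching y values: none (0 points).
  x = 18: rhs = 3, matching y values: 7, 16 (2 points).
  x = 19: rhs = 7, matching y values: none (0 points).
  x = 20: rhs = 10, matching y values: none (0 points).
  x = 21: rhs = 18, matching y values: 8, 15 (2 points).
  x = 22: rhs = 14, matching y values: none (0 points).
Total affine count: 20.
Full point count |E(F_23)| = 20 + 1 = 21.
Hasse bound: |21 − (23+1)| = |-3| = 3 ≤ 2√23 ≈ 9.5917 ✓.


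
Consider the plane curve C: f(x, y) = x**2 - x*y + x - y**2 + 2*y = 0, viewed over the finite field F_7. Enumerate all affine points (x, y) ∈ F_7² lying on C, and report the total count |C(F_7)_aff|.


Affine F_7-points: {(0, 0), (0, 2), (1, 2), (1, 6), (3, 3), (4, 6), (6, 0), (6, 3)}; count = 8.

For each of the 49 pairs (x, y) ∈ F_7², evaluate f(x, y) mod 7. Record the zeros.
  x = 0: [0↦0, 1↦1, 2↦0, 3↦4, 4↦6, 5↦6, 6↦4]  zeros at y ∈ {0, 2}
  x = 1: [0↦2, 1↦2, 2↦0, 3↦3, 4↦4, 5↦3, 6↦0]  zeros at y ∈ {2, 6}
  x = 2: [0↦6, 1↦5, 2↦2, 3↦4, 4↦4, 5↦2, 6↦5]  zeros at y ∈ ∅
  x = 3: [0↦5, 1↦3, 2↦6, 3↦0, 4↦6, 5↦3, 6↦5]  zeros at y ∈ {3}
  x = 4: [0↦6, 1↦3, 2↦5, 3↦5, 4↦3, 5↦6, 6↦0]  zeros at y ∈ {6}
  x = 5: [0↦2, 1↦5, 2↦6, 3↦5, 4↦2, 5↦4, 6↦4]  zeros at y ∈ ∅
  x = 6: [0↦0, 1↦2, 2↦2, 3↦0, 4↦3, 5↦4, 6↦3]  zeros at y ∈ {0, 3}
Collecting zeros: affine points = {(0, 0), (0, 2), (1, 2), (1, 6), (3, 3), (4, 6), (6, 0), (6, 3)}.
Total count |C(F_7)_aff| = 8.


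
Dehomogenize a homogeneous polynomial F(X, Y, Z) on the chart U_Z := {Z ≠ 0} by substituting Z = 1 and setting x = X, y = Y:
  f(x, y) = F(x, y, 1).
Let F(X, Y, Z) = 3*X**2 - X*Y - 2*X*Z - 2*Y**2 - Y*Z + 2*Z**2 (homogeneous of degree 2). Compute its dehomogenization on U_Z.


f(x, y) = 3*x**2 - x*y - 2*x - 2*y**2 - y + 2

On U_Z we set Z = 1. Each monomial c·X^i·Y^j·Z^k in F becomes c·x^i·y^j·1^k = c·x^i·y^j.
Substituting Z = 1: F(X, Y, 1) = 3*x**2 - x*y - 2*x - 2*y**2 - y + 2.
Note: deg(f) ≤ deg(F) = 2; strict inequality happens when F is divisible by Z (lost terms).


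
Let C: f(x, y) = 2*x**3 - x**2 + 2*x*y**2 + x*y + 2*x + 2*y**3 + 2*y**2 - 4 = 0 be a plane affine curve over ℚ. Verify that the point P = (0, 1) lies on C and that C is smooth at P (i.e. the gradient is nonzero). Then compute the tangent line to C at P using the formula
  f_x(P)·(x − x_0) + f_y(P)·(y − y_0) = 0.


Tangent line at P: 5*x + 10*y - 10 = 0.

Step 1: f(0, 1) = 0, so P lies on C.
Step 2: partial derivatives
  f_x(x, y) = 6*x**2 - 2*x + 2*y**2 + y + 2, f_y(x, y) = 4*x*y + x + 6*y**2 + 4*y.
  f_x(P) = 5, f_y(P) = 10 (gradient nonzero, so P is smooth).
Step 3: tangent line at P: 5·(x − 0) + 10·(y − 1) = 0.
Expanding: 5*x + 10*y - 10 = 0.


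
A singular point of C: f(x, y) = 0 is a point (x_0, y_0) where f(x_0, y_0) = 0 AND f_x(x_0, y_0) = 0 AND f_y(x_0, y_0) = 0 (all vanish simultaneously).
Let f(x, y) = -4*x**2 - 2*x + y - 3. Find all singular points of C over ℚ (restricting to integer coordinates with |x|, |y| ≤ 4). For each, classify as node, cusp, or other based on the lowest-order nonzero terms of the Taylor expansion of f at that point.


No singular points in the scanned grid; C is smooth there.

Compute partial derivatives:
  f_x = -8*x - 2.
  f_y = 1.
f_y = 1 is a nonzero constant, so f_y never vanishes: no point (x, y) can satisfy f = f_x = f_y = 0. In particular no (x, y) ∈ {−4, ..., 4}² is singular; the curve is smooth.


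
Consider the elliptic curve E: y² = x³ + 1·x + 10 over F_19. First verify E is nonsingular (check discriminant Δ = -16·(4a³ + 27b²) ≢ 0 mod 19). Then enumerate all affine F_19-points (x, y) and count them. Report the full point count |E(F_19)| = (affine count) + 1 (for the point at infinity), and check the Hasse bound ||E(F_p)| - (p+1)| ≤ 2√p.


Affine points = {(2, 1), (2, 18), (5, 8), (5, 11), (6, 2), (6, 17), (8, 6), (8, 13), (9, 8), (9, 11), (13, 4), (13, 15), (17, 0)}; affine count = 13; |E(F_19)| = 14.

Discriminant check: Δ ∝ 4a³ + 27b² = 4·1³ + 27·10² = 4·1 + 27·100 ≡ 6 (mod 19). Nonzero ⇒ E is nonsingular.
For each x ∈ F_19, compute rhs = x³ + 1·x + 10 mod 19, then count y ∈ F_19 with y² ≡ rhs.
  x = 0: rhs = 10, matching y values: none (0 points).
  x = 1: rhs = 12, matching y values: none (0 points).
  x = 2: rhs = 1, matching y values: 1, 18 (2 points).
  x = 3: rhs = 2, matching y values: none (0 points).
  x = 4: rhs = 2, matching y values: none (0 points).
  x = 5: rhs = 7, matching y values: 8, 11 (2 points).
  x = 6: rhs = 4, matching y values: 2, 17 (2 points).
  x = 7: rhs = 18, matching y values: none (0 points).
  x = 8: rhs = 17, matching y values: 6, 13 (2 points).
  x = 9: rhs = 7, matching y values: 8, 11 (2 points).
  x = 10: rhs = 13, matching y values: none (0 points).
  x = 11: rhs = 3, matching y values: none (0 points).
  x = 12: rhs = 2, matching y values: none (0 points).
  x = 13: rhs = 16, matching y values: 4, 15 (2 points).
  x = 14: rhs = 13, matching y values: none (0 points).
  x = 15: rhs = 18, matching y values: none (0 points).
  x = 16: rhs = 18, matching y values: none (0 points).
  x = 17: rhs = 0, matching y values: 0 (1 points).
  x = 18: rhs = 8, matching y values: none (0 points).
Total affine count: 13.
Full point count |E(F_19)| = 13 + 1 = 14.
Hasse bound: |14 − (19+1)| = |-6| = 6 ≤ 2√19 ≈ 8.7178 ✓.


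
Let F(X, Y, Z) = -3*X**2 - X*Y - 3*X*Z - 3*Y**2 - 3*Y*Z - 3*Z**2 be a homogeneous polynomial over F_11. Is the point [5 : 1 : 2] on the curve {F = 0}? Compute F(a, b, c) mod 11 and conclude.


F(5,1,2) ≡ 1 (mod 11); P is NOT on the curve.

Evaluate F(5, 1, 2) term-by-term (mod 11).
  -3*X**2 ↦ -3·25·1·1 = -75
  -X*Y ↦ -1·5·1·1 = -5
  -3*X*Z ↦ -3·5·1·2 = -30
  -3*Y**2 ↦ -3·1·1·1 = -3
  -3*Y*Z ↦ -3·1·1·2 = -6
  -3*Z**2 ↦ -3·1·1·4 = -12
Sum: F(5, 1, 2) = (-75) + (-5) + (-30) + (-3) + (-6) + (-12) = -131.
Reducing mod 11: -131 ≡ 1 (mod 11).
Since F(a, b, c) ≡ 1 ≠ 0 (mod 11), P does NOT lie on the curve.


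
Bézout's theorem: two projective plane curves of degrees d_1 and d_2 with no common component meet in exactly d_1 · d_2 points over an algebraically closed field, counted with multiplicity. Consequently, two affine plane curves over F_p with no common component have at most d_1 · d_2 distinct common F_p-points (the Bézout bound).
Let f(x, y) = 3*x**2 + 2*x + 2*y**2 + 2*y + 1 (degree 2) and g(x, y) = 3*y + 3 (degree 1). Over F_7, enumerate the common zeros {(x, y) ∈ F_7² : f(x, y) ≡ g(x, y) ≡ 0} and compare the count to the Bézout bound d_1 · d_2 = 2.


Common zeros: ∅; count = 0; Bézout bound = 2.

deg(f) = 2, deg(g) = 1, so Bézout bound = 2.
Scan x ∈ F_7. For each x, list the y ∈ F_7 with f(x, y) ≡ 0 and those with g(x, y) ≡ 0 (mod 7); the common zeros in that column are the intersection.
  x = 0: f ≡ 0 at y ∈ ∅; g ≡ 0 at y ∈ {6}; common: ∅.
  x = 1: f ≡ 0 at y ∈ ∅; g ≡ 0 at y ∈ {6}; common: ∅.
  x = 2: f ≡ 0 at y ∈ {1, 5}; g ≡ 0 at y ∈ {6}; common: ∅.
  x = 3: f ≡ 0 at y ∈ ∅; g ≡ 0 at y ∈ {6}; common: ∅.
  x = 4: f ≡ 0 at y ∈ ∅; g ≡ 0 at y ∈ {6}; common: ∅.
  x = 5: f ≡ 0 at y ∈ {2, 4}; g ≡ 0 at y ∈ {6}; common: ∅.
  x = 6: f ≡ 0 at y ∈ {2, 4}; g ≡ 0 at y ∈ {6}; common: ∅.
Collecting: common zeros = ∅, so the count is 0.
Comparison with the Bézout bound: 0 ≤ 2 = deg(f)·deg(g), as expected for curves with no common component (the affine F_7-count falls short of the bound because intersections may lie at infinity, over extension fields, or carry multiplicity).


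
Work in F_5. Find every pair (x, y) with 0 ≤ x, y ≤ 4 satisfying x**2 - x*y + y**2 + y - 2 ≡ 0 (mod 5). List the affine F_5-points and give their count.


Affine F_5-points: {(0, 1), (0, 3), (1, 1), (1, 4), (3, 3), (3, 4)}; count = 6.

For each of the 25 pairs (x, y) ∈ F_5², evaluate f(x, y) mod 5. Record the zeros.
  x = 0: [0↦3, 1↦0, 2↦4, 3↦0, 4↦3]  zeros at y ∈ {1, 3}
  x = 1: [0↦4, 1↦0, 2↦3, 3↦3, 4↦0]  zeros at y ∈ {1, 4}
  x = 2: [0↦2, 1↦2, 2↦4, 3↦3, 4↦4]  zeros at y ∈ ∅
  x = 3: [0↦2, 1↦1, 2↦2, 3↦0, 4↦0]  zeros at y ∈ {3, 4}
  x = 4: [0↦4, 1↦2, 2↦2, 3↦4, 4↦3]  zeros at y ∈ ∅
Collecting zeros: affine points = {(0, 1), (0, 3), (1, 1), (1, 4), (3, 3), (3, 4)}.
Total count |C(F_5)_aff| = 6.


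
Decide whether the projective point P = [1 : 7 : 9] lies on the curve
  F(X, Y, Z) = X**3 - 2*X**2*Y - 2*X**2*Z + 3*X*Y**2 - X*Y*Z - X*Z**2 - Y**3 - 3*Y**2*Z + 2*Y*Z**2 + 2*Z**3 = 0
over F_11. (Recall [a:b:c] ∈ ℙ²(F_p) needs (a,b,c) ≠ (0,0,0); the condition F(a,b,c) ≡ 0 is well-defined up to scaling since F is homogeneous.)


F(1,7,9) ≡ 7 (mod 11); P is NOT on the curve.

Evaluate F(1, 7, 9) term-by-term (mod 11).
  X**3 ↦ 1·1·1·1 = 1
  -2*X**2*Y ↦ -2·1·7·1 = -14
  -2*X**2*Z ↦ -2·1·1·9 = -18
  3*X*Y**2 ↦ 3·1·49·1 = 147
  -X*Y*Z ↦ -1·1·7·9 = -63
  -X*Z**2 ↦ -1·1·1·81 = -81
  -Y**3 ↦ -1·1·343·1 = -343
  -3*Y**2*Z ↦ -3·1·49·9 = -1323
  2*Y*Z**2 ↦ 2·1·7·81 = 1134
  2*Z**3 ↦ 2·1·1·729 = 1458
Sum: F(1, 7, 9) = (1) + (-14) + (-18) + (147) + (-63) + (-81) + (-343) + (-1323) + (1134) + (1458) = 898.
Reducing mod 11: 898 ≡ 7 (mod 11).
Since F(a, b, c) ≡ 7 ≠ 0 (mod 11), P does NOT lie on the curve.


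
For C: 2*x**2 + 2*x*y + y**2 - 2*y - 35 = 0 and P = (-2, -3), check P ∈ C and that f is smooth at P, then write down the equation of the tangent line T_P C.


Tangent line at P: -14*x - 12*y - 64 = 0.

Step 1: f(-2, -3) = 0, so P lies on C.
Step 2: partial derivatives
  f_x(x, y) = 4*x + 2*y, f_y(x, y) = 2*x + 2*y - 2.
  f_x(P) = -14, f_y(P) = -12 (gradient nonzero, so P is smooth).
Step 3: tangent line at P: -14·(x − -2) + -12·(y − -3) = 0.
Expanding: -14*x - 12*y - 64 = 0.


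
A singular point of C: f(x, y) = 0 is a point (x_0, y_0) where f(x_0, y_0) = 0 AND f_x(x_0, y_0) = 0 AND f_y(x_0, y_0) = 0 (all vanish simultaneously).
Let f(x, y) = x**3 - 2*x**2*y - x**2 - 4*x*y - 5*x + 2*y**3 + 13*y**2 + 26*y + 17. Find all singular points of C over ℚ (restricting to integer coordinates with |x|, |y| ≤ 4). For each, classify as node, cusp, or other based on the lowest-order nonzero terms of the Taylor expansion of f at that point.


Singular points: {(-1, -2)}; classification: cusp.

Compute partial derivatives:
  f_x = 3*x**2 - 4*x*y - 2*x - 4*y - 5.
  f_y = -2*x**2 - 4*x + 6*y**2 + 26*y + 26.
Scan x_0 ∈ {−4, ..., 4}. For each x_0, f_y(x_0, y) is a polynomial in y; find its integer roots y ∈ {−4, ..., 4}, then test f_x and f at those candidates.
  x = -4: f_y(-4, y) = 6*y**2 + 26*y + 10; no integer root y with |y| ≤ 4.
  x = -3: f_y(-3, y) = 6*y**2 + 26*y + 20; vanishes at y ∈ {-1}. (-3, -1): f_x = 20 ≠ 0.
  x = -2: f_y(-2, y) = 6*y**2 + 26*y + 26; no integer root y with |y| ≤ 4.
  x = -1: f_y(-1, y) = 6*y**2 + 26*y + 28; vanishes at y ∈ {-2}. (-1, -2): f_x = 0, f = 0 — SINGULAR.
  x = 0: f_y(0, y) = 6*y**2 + 26*y + 26; no integer root y with |y| ≤ 4.
  x = 1: f_y(1, y) = 6*y**2 + 26*y + 20; vanishes at y ∈ {-1}. (1, -1): f_x = 4 ≠ 0.
  x = 2: f_y(2, y) = 6*y**2 + 26*y + 10; no integer root y with |y| ≤ 4.
  x = 3: f_y(3, y) = 6*y**2 + 26*y - 4; no integer root y with |y| ≤ 4.
  x = 4: f_y(4, y) = 6*y**2 + 26*y - 22; no integer root y with |y| ≤ 4.
Only singular point on the grid: (-1, -2).
Classify: substitute x = -1 + u, y = -2 + v and expand: f = u**3 - 2*u**2*v + 2*v**3 + v**2.
No constant or linear terms (consistent with a singular point). Quadratic part: v**2. Cubic part: u**3 - 2*u**2*v + 2*v**3.
The quadratic part v**2 is a perfect square, so there is a single (double) tangent line v = 0, i.e. y = -2. Restricting the cubic part to that line (v = 0) leaves u**3 ≠ 0, so f is not divisible by v and the branch is v² ≈ -u**3 to lowest order — this is a cusp.
Classification: cusp.


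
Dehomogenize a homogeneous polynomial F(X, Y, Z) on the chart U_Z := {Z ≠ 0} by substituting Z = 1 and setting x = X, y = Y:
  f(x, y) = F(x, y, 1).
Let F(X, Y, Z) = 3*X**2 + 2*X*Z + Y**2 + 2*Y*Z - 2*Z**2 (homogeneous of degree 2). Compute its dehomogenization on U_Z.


f(x, y) = 3*x**2 + 2*x + y**2 + 2*y - 2

On U_Z we set Z = 1. Each monomial c·X^i·Y^j·Z^k in F becomes c·x^i·y^j·1^k = c·x^i·y^j.
Substituting Z = 1: F(X, Y, 1) = 3*x**2 + 2*x + y**2 + 2*y - 2.
Note: deg(f) ≤ deg(F) = 2; strict inequality happens when F is divisible by Z (lost terms).


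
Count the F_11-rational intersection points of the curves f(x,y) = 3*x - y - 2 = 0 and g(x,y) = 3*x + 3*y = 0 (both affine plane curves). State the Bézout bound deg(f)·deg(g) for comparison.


Common zeros: {(6, 5)}; count = 1; Bézout bound = 1.

deg(f) = 1, deg(g) = 1, so Bézout bound = 1.
Scan x ∈ F_11. For each x, list the y ∈ F_11 with f(x, y) ≡ 0 and those with g(x, y) ≡ 0 (mod 11); the common zeros in that column are the intersection.
  x = 0: f ≡ 0 at y ∈ {9}; g ≡ 0 at y ∈ {0}; common: ∅.
  x = 1: f ≡ 0 at y ∈ {1}; g ≡ 0 at y ∈ {10}; common: ∅.
  x = 2: f ≡ 0 at y ∈ {4}; g ≡ 0 at y ∈ {9}; common: ∅.
  x = 3: f ≡ 0 at y ∈ {7}; g ≡ 0 at y ∈ {8}; common: ∅.
  x = 4: f ≡ 0 at y ∈ {10}; g ≡ 0 at y ∈ {7}; common: ∅.
  x = 5: f ≡ 0 at y ∈ {2}; g ≡ 0 at y ∈ {6}; common: ∅.
  x = 6: f ≡ 0 at y ∈ {5}; g ≡ 0 at y ∈ {5}; common: {5}.
  x = 7: f ≡ 0 at y ∈ {8}; g ≡ 0 at y ∈ {4}; common: ∅.
  x = 8: f ≡ 0 at y ∈ {0}; g ≡ 0 at y ∈ {3}; common: ∅.
  x = 9: f ≡ 0 at y ∈ {3}; g ≡ 0 at y ∈ {2}; common: ∅.
  x = 10: f ≡ 0 at y ∈ {6}; g ≡ 0 at y ∈ {1}; common: ∅.
Collecting: common zeros = {(6, 5)}, so the count is 1.
Comparison with the Bézout bound: 1 ≤ 1 = deg(f)·deg(g), as expected for curves with no common component (the bound is attained).


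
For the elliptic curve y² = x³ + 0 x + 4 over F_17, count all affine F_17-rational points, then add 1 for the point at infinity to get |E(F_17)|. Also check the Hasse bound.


Affine points = {(0, 2), (0, 15), (4, 0), (6, 4), (6, 13), (9, 6), (9, 11), (10, 1), (10, 16), (11, 3), (11, 14), (12, 7), (12, 10), (13, 5), (13, 12), (15, 8), (15, 9)}; affine count = 17; |E(F_17)| = 18.

Discriminant check: Δ ∝ 4a³ + 27b² = 4·0³ + 27·4² = 4·0 + 27·16 ≡ 7 (mod 17). Nonzero ⇒ E is nonsingular.
For each x ∈ F_17, compute rhs = x³ + 0·x + 4 mod 17, then count y ∈ F_17 with y² ≡ rhs.
  x = 0: rhs = 4, matching y values: 2, 15 (2 points).
  x = 1: rhs = 5, matching y values: none (0 points).
  x = 2: rhs = 12, matching y values: none (0 points).
  x = 3: rhs = 14, matching y values: none (0 points).
  x = 4: rhs = 0, matching y values: 0 (1 points).
  x = 5: rhs = 10, matching y values: none (0 points).
  x = 6: rhs = 16, matching y values: 4, 13 (2 points).
  x = 7: rhs = 7, matching y values: none (0 points).
  x = 8: rhs = 6, matching y values: none (0 points).
  x = 9: rhs = 2, matching y values: 6, 11 (2 points).
  x = 10: rhs = 1, matching y values: 1, 16 (2 points).
  x = 11: rhs = 9, matching y values: 3, 14 (2 points).
  x = 12: rhs = 15, matching y values: 7, 10 (2 points).
  x = 13: rhs = 8, matching y values: 5, 12 (2 points).
  x = 14: rhs = 11, matching y values: none (0 points).
  x = 15: rhs = 13, matching y values: 8, 9 (2 points).
  x = 16: rhs = 3, matching y values: none (0 points).
Total affine count: 17.
Full point count |E(F_17)| = 17 + 1 = 18.
Hasse bound: |18 − (17+1)| = |0| = 0 ≤ 2√17 ≈ 8.2462 ✓.


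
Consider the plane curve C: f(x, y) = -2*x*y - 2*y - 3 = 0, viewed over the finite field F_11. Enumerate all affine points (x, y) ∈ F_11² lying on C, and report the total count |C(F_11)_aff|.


Affine F_11-points: {(0, 4), (1, 2), (2, 5), (3, 1), (4, 3), (5, 8), (6, 10), (7, 6), (8, 9), (9, 7)}; count = 10.

For each of the 121 pairs (x, y) ∈ F_11², evaluate f(x, y) mod 11. Record the zeros.
  x = 0: [0↦8, 1↦6, 2↦4, 3↦2, 4↦0, 5↦9, 6↦7, 7↦5, 8↦3, 9↦1, 10↦10]  zeros at y ∈ {4}
  x = 1: [0↦8, 1↦4, 2↦0, 3↦7, 4↦3, 5↦10, 6↦6, 7↦2, 8↦9, 9↦5, 10↦1]  zeros at y ∈ {2}
  x = 2: [0↦8, 1↦2, 2↦7, 3↦1, 4↦6, 5↦0, 6↦5, 7↦10, 8↦4, 9↦9, 10↦3]  zeros at y ∈ {5}
  x = 3: [0↦8, 1↦0, 2↦3, 3↦6, 4↦9, 5↦1, 6↦4, 7↦7, 8↦10, 9↦2, 10↦5]  zeros at y ∈ {1}
  x = 4: [0↦8, 1↦9, 2↦10, 3↦0, 4↦1, 5↦2, 6↦3, 7↦4, 8↦5, 9↦6, 10↦7]  zeros at y ∈ {3}
  x = 5: [0↦8, 1↦7, 2↦6, 3↦5, 4↦4, 5↦3, 6↦2, 7↦1, 8↦0, 9↦10, 10↦9]  zeros at y ∈ {8}
  x = 6: [0↦8, 1↦5, 2↦2, 3↦10, 4↦7, 5↦4, 6↦1, 7↦9, 8↦6, 9↦3, 10↦0]  zeros at y ∈ {10}
  x = 7: [0↦8, 1↦3, 2↦9, 3↦4, 4↦10, 5↦5, 6↦0, 7↦6, 8↦1, 9↦7, 10↦2]  zeros at y ∈ {6}
  x = 8: [0↦8, 1↦1, 2↦5, 3↦9, 4↦2, 5↦6, 6↦10, 7↦3, 8↦7, 9↦0, 10↦4]  zeros at y ∈ {9}
  x = 9: [0↦8, 1↦10, 2↦1, 3↦3, 4↦5, 5↦7, 6↦9, 7↦0, 8↦2, 9↦4, 10↦6]  zeros at y ∈ {7}
  x = 10: [0↦8, 1↦8, 2↦8, 3↦8, 4↦8, 5↦8, 6↦8, 7↦8, 8↦8, 9↦8, 10↦8]  zeros at y ∈ ∅
Collecting zeros: affine points = {(0, 4), (1, 2), (2, 5), (3, 1), (4, 3), (5, 8), (6, 10), (7, 6), (8, 9), (9, 7)}.
Total count |C(F_11)_aff| = 10.


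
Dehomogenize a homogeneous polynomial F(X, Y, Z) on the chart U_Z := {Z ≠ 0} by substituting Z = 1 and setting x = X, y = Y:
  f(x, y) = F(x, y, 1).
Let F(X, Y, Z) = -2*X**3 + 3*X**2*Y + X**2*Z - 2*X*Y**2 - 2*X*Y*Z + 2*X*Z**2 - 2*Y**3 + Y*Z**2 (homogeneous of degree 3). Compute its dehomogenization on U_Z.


f(x, y) = -2*x**3 + 3*x**2*y + x**2 - 2*x*y**2 - 2*x*y + 2*x - 2*y**3 + y

On U_Z we set Z = 1. Each monomial c·X^i·Y^j·Z^k in F becomes c·x^i·y^j·1^k = c·x^i·y^j.
Substituting Z = 1: F(X, Y, 1) = -2*x**3 + 3*x**2*y + x**2 - 2*x*y**2 - 2*x*y + 2*x - 2*y**3 + y.
Note: deg(f) ≤ deg(F) = 3; strict inequality happens when F is divisible by Z (lost terms).


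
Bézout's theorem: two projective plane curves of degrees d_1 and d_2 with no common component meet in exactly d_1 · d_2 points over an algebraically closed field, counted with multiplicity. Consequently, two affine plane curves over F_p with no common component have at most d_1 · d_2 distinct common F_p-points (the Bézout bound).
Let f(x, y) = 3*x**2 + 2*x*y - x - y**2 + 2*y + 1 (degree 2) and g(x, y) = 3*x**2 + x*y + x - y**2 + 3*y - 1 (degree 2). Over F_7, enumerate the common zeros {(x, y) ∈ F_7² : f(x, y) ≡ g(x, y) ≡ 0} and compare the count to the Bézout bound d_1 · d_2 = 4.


Common zeros: {(1, 2), (5, 2)}; count = 2; Bézout bound = 4.

deg(f) = 2, deg(g) = 2, so Bézout bound = 4.
Scan x ∈ F_7. For each x, list the y ∈ F_7 with f(x, y) ≡ 0 and those with g(x, y) ≡ 0 (mod 7); the common zeros in that column are the intersection.
  x = 0: f ≡ 0 at y ∈ {4, 5}; g ≡ 0 at y ∈ ∅; common: ∅.
  x = 1: f ≡ 0 at y ∈ {2}; g ≡ 0 at y ∈ {2}; common: {2}.
  x = 2: f ≡ 0 at y ∈ ∅; g ≡ 0 at y ∈ {6}; common: ∅.
  x = 3: f ≡ 0 at y ∈ ∅; g ≡ 0 at y ∈ ∅; common: ∅.
  x = 4: f ≡ 0 at y ∈ {5}; g ≡ 0 at y ∈ {3, 4}; common: ∅.
  x = 5: f ≡ 0 at y ∈ {2, 3}; g ≡ 0 at y ∈ {2, 6}; common: {2}.
  x = 6: f ≡ 0 at y ∈ ∅; g ≡ 0 at y ∈ {4, 5}; common: ∅.
Collecting: common zeros = {(1, 2), (5, 2)}, so the count is 2.
Comparison with the Bézout bound: 2 ≤ 4 = deg(f)·deg(g), as expected for curves with no common component (the affine F_7-count falls short of the bound because intersections may lie at infinity, over extension fields, or carry multiplicity).


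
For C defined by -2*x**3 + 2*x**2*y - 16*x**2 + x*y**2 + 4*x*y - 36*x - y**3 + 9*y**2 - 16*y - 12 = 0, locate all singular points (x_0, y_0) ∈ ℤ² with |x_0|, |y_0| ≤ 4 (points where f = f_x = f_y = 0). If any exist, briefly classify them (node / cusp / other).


Singular points: {(-2, 2)}; classification: cusp.

Compute partial derivatives:
  f_x = -6*x**2 + 4*x*y - 32*x + y**2 + 4*y - 36.
  f_y = 2*x**2 + 2*x*y + 4*x - 3*y**2 + 18*y - 16.
Scan x_0 ∈ {−4, ..., 4}. For each x_0, f_y(x_0, y) is a polynomial in y; find its integer roots y ∈ {−4, ..., 4}, then test f_x and f at those candidates.
  x = -4: f_y(-4, y) = -3*y**2 + 10*y; vanishes at y ∈ {0}. (-4, 0): f_x = -4 ≠ 0.
  x = -3: f_y(-3, y) = -3*y**2 + 12*y - 10; no integer root y with |y| ≤ 4.
  x = -2: f_y(-2, y) = -3*y**2 + 14*y - 16; vanishes at y ∈ {2}. (-2, 2): f_x = 0, f = 0 — SINGULAR.
  x = -1: f_y(-1, y) = -3*y**2 + 16*y - 18; no integer root y with |y| ≤ 4.
  x = 0: f_y(0, y) = -3*y**2 + 18*y - 16; no integer root y with |y| ≤ 4.
  x = 1: f_y(1, y) = -3*y**2 + 20*y - 10; no integer root y with |y| ≤ 4.
  x = 2: f_y(2, y) = -3*y**2 + 22*y; vanishes at y ∈ {0}. (2, 0): f_x = -124 ≠ 0.
  x = 3: f_y(3, y) = -3*y**2 + 24*y + 14; no integer root y with |y| ≤ 4.
  x = 4: f_y(4, y) = -3*y**2 + 26*y + 32; no integer root y with |y| ≤ 4.
Only singular point on the grid: (-2, 2).
Classify: substitute x = -2 + u, y = 2 + v and expand: f = -2*u**3 + 2*u**2*v + u*v**2 - v**3 + v**2.
No constant or linear terms (consistent with a singular point). Quadratic part: v**2. Cubic part: -2*u**3 + 2*u**2*v + u*v**2 - v**3.
The quadratic part v**2 is a perfect square, so there is a single (double) tangent line v = 0, i.e. y = 2. Restricting the cubic part to that line (v = 0) leaves -2*u**3 ≠ 0, so f is not divisible by v and the branch is v² ≈ 2*u**3 to lowest order — this is a cusp.
Classification: cusp.


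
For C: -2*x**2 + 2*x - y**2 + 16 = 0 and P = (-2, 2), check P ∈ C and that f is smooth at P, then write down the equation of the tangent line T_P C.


Tangent line at P: 10*x - 4*y + 28 = 0.

Step 1: f(-2, 2) = 0, so P lies on C.
Step 2: partial derivatives
  f_x(x, y) = 2 - 4*x, f_y(x, y) = -2*y.
  f_x(P) = 10, f_y(P) = -4 (gradient nonzero, so P is smooth).
Step 3: tangent line at P: 10·(x − -2) + -4·(y − 2) = 0.
Expanding: 10*x - 4*y + 28 = 0.


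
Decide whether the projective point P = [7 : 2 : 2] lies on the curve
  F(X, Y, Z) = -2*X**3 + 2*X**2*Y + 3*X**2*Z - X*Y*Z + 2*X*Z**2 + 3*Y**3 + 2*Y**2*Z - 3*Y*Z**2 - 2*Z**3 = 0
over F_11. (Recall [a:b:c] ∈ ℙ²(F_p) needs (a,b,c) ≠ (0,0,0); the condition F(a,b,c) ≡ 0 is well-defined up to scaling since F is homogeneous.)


F(7,2,2) ≡ 8 (mod 11); P is NOT on the curve.

Evaluate F(7, 2, 2) term-by-term (mod 11).
  -2*X**3 ↦ -2·343·1·1 = -686
  2*X**2*Y ↦ 2·49·2·1 = 196
  3*X**2*Z ↦ 3·49·1·2 = 294
  -X*Y*Z ↦ -1·7·2·2 = -28
  2*X*Z**2 ↦ 2·7·1·4 = 56
  3*Y**3 ↦ 3·1·8·1 = 24
  2*Y**2*Z ↦ 2·1·4·2 = 16
  -3*Y*Z**2 ↦ -3·1·2·4 = -24
  -2*Z**3 ↦ -2·1·1·8 = -16
Sum: F(7, 2, 2) = (-686) + (196) + (294) + (-28) + (56) + (24) + (16) + (-24) + (-16) = -168.
Reducing mod 11: -168 ≡ 8 (mod 11).
Since F(a, b, c) ≡ 8 ≠ 0 (mod 11), P does NOT lie on the curve.


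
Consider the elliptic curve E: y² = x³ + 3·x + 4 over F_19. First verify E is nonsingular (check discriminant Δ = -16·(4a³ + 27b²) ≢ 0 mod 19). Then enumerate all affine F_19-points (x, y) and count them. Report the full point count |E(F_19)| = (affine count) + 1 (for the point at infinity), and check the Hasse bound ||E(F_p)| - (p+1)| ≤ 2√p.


Affine points = {(0, 2), (0, 17), (4, 2), (4, 17), (5, 7), (5, 12), (7, 8), (7, 11), (9, 0), (11, 0), (12, 1), (12, 18), (13, 6), (13, 13), (14, 4), (14, 15), (15, 2), (15, 17), (16, 5), (16, 14), (17, 3), (17, 16), (18, 0)}; affine count = 23; |E(F_19)| = 24.

Discriminant check: Δ ∝ 4a³ + 27b² = 4·3³ + 27·4² = 4·27 + 27·16 ≡ 8 (mod 19). Nonzero ⇒ E is nonsingular.
For each x ∈ F_19, compute rhs = x³ + 3·x + 4 mod 19, then count y ∈ F_19 with y² ≡ rhs.
  x = 0: rhs = 4, matching y values: 2, 17 (2 points).
  x = 1: rhs = 8, matching y values: none (0 points).
  x = 2: rhs = 18, matching y values: none (0 points).
  x = 3: rhs = 2, matching y values: none (0 points).
  x = 4: rhs = 4, matching y values: 2, 17 (2 points).
  x = 5: rhs = 11, matching y values: 7, 12 (2 points).
  x = 6: rhs = 10, matching y values: none (0 points).
  x = 7: rhs = 7, matching y values: 8, 11 (2 points).
  x = 8: rhs = 8, matching y values: none (0 points).
  x = 9: rhs = 0, matching y values: 0 (1 points).
  x = 10: rhs = 8, matching y values: none (0 points).
  x = 11: rhs = 0, matching y values: 0 (1 points).
  x = 12: rhs = 1, matching y values: 1, 18 (2 points).
  x = 13: rhs = 17, matching y values: 6, 13 (2 points).
  x = 14: rhs = 16, matching y values: 4, 15 (2 points).
  x = 15: rhs = 4, matching y values: 2, 17 (2 points).
  x = 16: rhs = 6, matching y values: 5, 14 (2 points).
  x = 17: rhs = 9, matching y values: 3, 16 (2 points).
  x = 18: rhs = 0, matching y values: 0 (1 points).
Total affine count: 23.
Full point count |E(F_19)| = 23 + 1 = 24.
Hasse bound: |24 − (19+1)| = |4| = 4 ≤ 2√19 ≈ 8.7178 ✓.


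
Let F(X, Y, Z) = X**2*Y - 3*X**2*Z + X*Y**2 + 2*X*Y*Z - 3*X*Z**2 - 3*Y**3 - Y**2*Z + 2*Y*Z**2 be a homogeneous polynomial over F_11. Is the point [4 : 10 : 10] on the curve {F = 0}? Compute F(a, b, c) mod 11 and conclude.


F(4,10,10) ≡ 1 (mod 11); P is NOT on the curve.

Evaluate F(4, 10, 10) term-by-term (mod 11).
  X**2*Y ↦ 1·16·10·1 = 160
  -3*X**2*Z ↦ -3·16·1·10 = -480
  X*Y**2 ↦ 1·4·100·1 = 400
  2*X*Y*Z ↦ 2·4·10·10 = 800
  -3*X*Z**2 ↦ -3·4·1·100 = -1200
  -3*Y**3 ↦ -3·1·1000·1 = -3000
  -Y**2*Z ↦ -1·1·100·10 = -1000
  2*Y*Z**2 ↦ 2·1·10·100 = 2000
Sum: F(4, 10, 10) = (160) + (-480) + (400) + (800) + (-1200) + (-3000) + (-1000) + (2000) = -2320.
Reducing mod 11: -2320 ≡ 1 (mod 11).
Since F(a, b, c) ≡ 1 ≠ 0 (mod 11), P does NOT lie on the curve.


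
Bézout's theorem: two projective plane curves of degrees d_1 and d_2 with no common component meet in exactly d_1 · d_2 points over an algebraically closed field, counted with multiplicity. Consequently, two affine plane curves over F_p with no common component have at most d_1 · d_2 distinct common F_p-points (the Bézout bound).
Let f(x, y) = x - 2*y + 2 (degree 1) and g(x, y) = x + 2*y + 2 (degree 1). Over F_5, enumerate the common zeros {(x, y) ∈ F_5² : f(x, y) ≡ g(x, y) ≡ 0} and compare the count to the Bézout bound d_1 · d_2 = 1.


Common zeros: {(3, 0)}; count = 1; Bézout bound = 1.

deg(f) = 1, deg(g) = 1, so Bézout bound = 1.
Scan x ∈ F_5. For each x, list the y ∈ F_5 with f(x, y) ≡ 0 and those with g(x, y) ≡ 0 (mod 5); the common zeros in that column are the intersection.
  x = 0: f ≡ 0 at y ∈ {1}; g ≡ 0 at y ∈ {4}; common: ∅.
  x = 1: f ≡ 0 at y ∈ {4}; g ≡ 0 at y ∈ {1}; common: ∅.
  x = 2: f ≡ 0 at y ∈ {2}; g ≡ 0 at y ∈ {3}; common: ∅.
  x = 3: f ≡ 0 at y ∈ {0}; g ≡ 0 at y ∈ {0}; common: {0}.
  x = 4: f ≡ 0 at y ∈ {3}; g ≡ 0 at y ∈ {2}; common: ∅.
Collecting: common zeros = {(3, 0)}, so the count is 1.
Comparison with the Bézout bound: 1 ≤ 1 = deg(f)·deg(g), as expected for curves with no common component (the bound is attained).


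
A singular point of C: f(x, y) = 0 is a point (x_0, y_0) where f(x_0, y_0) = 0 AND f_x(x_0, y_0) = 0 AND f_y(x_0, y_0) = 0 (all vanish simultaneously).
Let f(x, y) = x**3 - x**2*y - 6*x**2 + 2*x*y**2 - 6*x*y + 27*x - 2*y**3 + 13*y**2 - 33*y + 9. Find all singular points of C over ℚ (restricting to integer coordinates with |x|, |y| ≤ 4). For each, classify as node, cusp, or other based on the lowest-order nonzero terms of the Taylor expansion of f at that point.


Singular points: {(3, 3)}; classification: cusp.

Compute partial derivatives:
  f_x = 3*x**2 - 2*x*y - 12*x + 2*y**2 - 6*y + 27.
  f_y = -x**2 + 4*x*y - 6*x - 6*y**2 + 26*y - 33.
Scan x_0 ∈ {−4, ..., 4}. For each x_0, f_y(x_0, y) is a polynomial in y; find its integer roots y ∈ {−4, ..., 4}, then test f_x and f at those candidates.
  x = -4: f_y(-4, y) = -6*y**2 + 10*y - 25; no integer root y with |y| ≤ 4.
  x = -3: f_y(-3, y) = -6*y**2 + 14*y - 24; no integer root y with |y| ≤ 4.
  x = -2: f_y(-2, y) = -6*y**2 + 18*y - 25; no integer root y with |y| ≤ 4.
  x = -1: f_y(-1, y) = -6*y**2 + 22*y - 28; no integer root y with |y| ≤ 4.
  x = 0: f_y(0, y) = -6*y**2 + 26*y - 33; no integer root y with |y| ≤ 4.
  x = 1: f_y(1, y) = -6*y**2 + 30*y - 40; no integer root y with |y| ≤ 4.
  x = 2: f_y(2, y) = -6*y**2 + 34*y - 49; no integer root y with |y| ≤ 4.
  x = 3: f_y(3, y) = -6*y**2 + 38*y - 60; vanishes at y ∈ {3}. (3, 3): f_x = 0, f = 0 — SINGULAR.
  x = 4: f_y(4, y) = -6*y**2 + 42*y - 73; no integer root y with |y| ≤ 4.
Only singular point on the grid: (3, 3).
Classify: substitute x = 3 + u, y = 3 + v and expand: f = u**3 - u**2*v + 2*u*v**2 - 2*v**3 + v**2.
No constant or linear terms (consistent with a singular point). Quadratic part: v**2. Cubic part: u**3 - u**2*v + 2*u*v**2 - 2*v**3.
The quadratic part v**2 is a perfect square, so there is a single (double) tangent line v = 0, i.e. y = 3. Restricting the cubic part to that line (v = 0) leaves u**3 ≠ 0, so f is not divisible by v and the branch is v² ≈ -u**3 to lowest order — this is a cusp.
Classification: cusp.
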